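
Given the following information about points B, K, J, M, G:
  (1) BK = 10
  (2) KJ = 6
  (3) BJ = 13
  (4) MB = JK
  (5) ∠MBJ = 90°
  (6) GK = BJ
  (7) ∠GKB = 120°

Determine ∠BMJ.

From the given relations: MB = JK = 6.
Step 1: By the law of cosines on triangle MBJ: MJ² = 6² + 13² − 2·6·13·cos(90°) = 205, so MJ ≈ 14.32.
Step 2: By the inverse law of cosines on triangle BMJ: cos(∠BMJ) = (6² + 14.32² − 13²) / (2·6·14.32) = 72/171.81 = 0.4191, so ∠BMJ = 65.22°.

Therefore, the measure of angle ∠BMJ = 65.22°.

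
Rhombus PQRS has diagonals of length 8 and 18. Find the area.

The diagonals of a rhombus divide it into four right triangles.
Each triangle has legs 8/ 2 = 4 and 18/2 = 9, so each has area (1/2)*4*9 = 18.
Four such triangles give total area = (d1 * d2) / 2 = 72.

72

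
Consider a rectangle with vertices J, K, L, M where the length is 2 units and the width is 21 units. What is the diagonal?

Using the Pythagorean theorem:
d² = 2² + 21² = 4 + 441 = 445
d = sqrt(445)

sqrt(445)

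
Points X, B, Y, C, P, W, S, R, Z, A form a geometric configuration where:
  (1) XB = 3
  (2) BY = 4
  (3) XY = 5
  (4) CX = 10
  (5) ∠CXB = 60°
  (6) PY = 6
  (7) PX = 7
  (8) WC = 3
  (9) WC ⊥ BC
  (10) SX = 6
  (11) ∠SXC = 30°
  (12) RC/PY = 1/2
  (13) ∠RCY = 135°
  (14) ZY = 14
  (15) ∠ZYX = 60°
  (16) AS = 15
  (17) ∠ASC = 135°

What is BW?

Step 1: By the law of cosines on triangle BXC: BC² = 3² + 10² − 2·3·10·cos(60°) = 79, so BC = √79.
Step 2: By the law of cosines on triangle BCW: BW² = √79² + 3² − 2·√79·3·cos(90°) = 88, so BW = 2·√22.

Therefore, the length of BW = 2·√22.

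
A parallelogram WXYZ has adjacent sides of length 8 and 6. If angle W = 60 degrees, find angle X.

Consecutive angles are supplementary: angle X = 180 - 60 = 120 degrees.

120 degrees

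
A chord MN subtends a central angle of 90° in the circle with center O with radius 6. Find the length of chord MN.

Chord = 2(6) sin(45°) = 6*sqrt(2)

6*sqrt(2)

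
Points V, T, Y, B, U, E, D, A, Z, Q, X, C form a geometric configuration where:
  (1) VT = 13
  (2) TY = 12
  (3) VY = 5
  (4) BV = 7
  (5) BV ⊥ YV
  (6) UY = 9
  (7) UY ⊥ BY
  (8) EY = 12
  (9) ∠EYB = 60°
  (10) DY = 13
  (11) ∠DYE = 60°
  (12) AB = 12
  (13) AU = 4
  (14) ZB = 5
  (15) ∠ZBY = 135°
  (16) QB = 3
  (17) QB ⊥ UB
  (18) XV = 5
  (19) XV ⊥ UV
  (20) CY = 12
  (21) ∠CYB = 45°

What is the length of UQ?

Step 1: By the law of cosines on triangle BVY: BY² = 7² + 5² − 2·7·5·cos(90°) = 74, so BY = √74.
Step 2: By the law of cosines on triangle UYB: UB² = 9² + √74² − 2·9·√74·cos(90°) = 155, so UB = √155.
Step 3: By the law of cosines on triangle UBQ: UQ² = √155² + 3² − 2·√155·3·cos(90°) = 164, so UQ = 2·√41.

Therefore, the length of UQ = 2·√41.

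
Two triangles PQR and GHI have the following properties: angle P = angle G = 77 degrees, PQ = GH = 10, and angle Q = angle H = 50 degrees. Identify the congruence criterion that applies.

The given information provides:
angle P = angle G = 77 degrees, PQ = GH = 10, and angle Q = angle H = 50 degrees
This matches the ASA congruence theorem.
Two pairs of corresponding angles and the included side are equal (Angle-Side-Angle).

ASA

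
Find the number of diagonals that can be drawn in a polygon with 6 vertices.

The number of diagonals in an n-gon is n(n - 3)/2.
For n = 6: 6(6 - 3)/2 = 6 × 3 / 2 = 9.

9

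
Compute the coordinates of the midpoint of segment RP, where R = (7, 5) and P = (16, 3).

The midpoint is the point halfway along the segment.
Move half the horizontal distance: 7 + (16 - 7)/2 = 7 + 9/2 = 23/2
Move half the vertical distance: 5 + (3 - 5)/2 = 5 + -2/2 = 4
Midpoint = (23/2, 4)

(23/2, 4)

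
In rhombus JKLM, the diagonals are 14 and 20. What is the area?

Area of a rhombus = (d1 * d2) / 2
Area = (14 * 20) / 2
Area = 280 / 2
Area = 140

140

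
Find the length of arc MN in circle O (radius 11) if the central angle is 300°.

Arc length = 2π(11)(5/6) = 55*pi/3

55*pi/3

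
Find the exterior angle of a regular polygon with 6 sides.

Each exterior angle of a regular n-gon is 360 / n.
For n = 6: 360 / 6 = 60 degrees.

60 degrees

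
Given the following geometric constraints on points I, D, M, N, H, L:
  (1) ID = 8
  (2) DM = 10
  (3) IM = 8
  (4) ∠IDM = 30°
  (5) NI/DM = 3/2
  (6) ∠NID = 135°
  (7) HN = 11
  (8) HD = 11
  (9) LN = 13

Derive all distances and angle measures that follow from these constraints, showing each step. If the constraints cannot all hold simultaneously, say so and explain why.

These constraints are not satisfiable: (1), (2) and (3) fix all three sides of triangle IDM, so by the law of cosines cos(∠IDM) = (8² + 10² − 8²) / (2·8·10) = 0.6250, i.e. ∠IDM ≈ 51.32°, which contradicts (4) ∠IDM = 30°. No planar figure meets all of them, so nothing further can be derived.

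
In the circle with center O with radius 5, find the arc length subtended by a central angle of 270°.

The full circumference is 2πr = 2π(5) = 10*pi.
The arc spans 270° out of 360°, which is a fraction of 3/4.
Arc length = 10*pi × 3/4 = 15*pi/2.

15*pi/2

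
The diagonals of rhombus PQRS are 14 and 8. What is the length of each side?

In a rhombus, the diagonals bisect each other perpendicularly, creating four congruent right triangles.
Each triangle has legs 7 (half of 14) and 4 (half of 8).
The hypotenuse of each right triangle is a side of the rhombus:
side = sqrt(7^2 + 4^2) = sqrt(65)

sqrt(65)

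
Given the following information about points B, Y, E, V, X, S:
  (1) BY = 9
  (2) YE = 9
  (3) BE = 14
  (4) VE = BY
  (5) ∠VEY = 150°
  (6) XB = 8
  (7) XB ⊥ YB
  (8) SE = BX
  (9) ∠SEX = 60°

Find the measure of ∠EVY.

From the given relations: VE = BY = 9.
Step 1: By the law of cosines on triangle VEY: VY² = 9² + 9² − 2·9·9·cos(150°) = 302.3, so VY ≈ 17.39.
Step 2: By the inverse law of cosines on triangle EVY: cos(∠EVY) = (9² + 17.39² − 9²) / (2·9·17.39) = 302.3/312.96 = 0.9659, so ∠EVY = 15°.

Therefore, the measure of angle ∠EVY = 15°.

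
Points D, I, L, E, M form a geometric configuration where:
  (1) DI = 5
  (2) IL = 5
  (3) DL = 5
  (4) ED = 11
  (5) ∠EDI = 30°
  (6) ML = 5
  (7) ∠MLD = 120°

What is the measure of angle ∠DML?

Step 1: By the law of cosines on triangle MLD: MD² = 5² + 5² − 2·5·5·cos(120°) = 75, so MD = 5·√3.
Step 2: By the inverse law of cosines on triangle DML: cos(∠DML) = ((5·√3)² + 5² − 5²) / (2·5·√3·5) = 75/86.6 = 0.866, so ∠DML = 30°.

Therefore, the measure of angle ∠DML = 30°.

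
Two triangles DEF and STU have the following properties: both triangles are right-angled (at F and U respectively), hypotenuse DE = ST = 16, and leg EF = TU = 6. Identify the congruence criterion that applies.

Consider the given information: both triangles are right-angled (at F and U respectively), hypotenuse DE = ST = 16, and leg EF = TU = 6
This is not SAS or AAS: SAS requires two sides and the included angle between them. AAS requires two angles and a non-included side.
The correct criterion is HL. The hypotenuse and one leg of two right triangles are equal (Hypotenuse-Leg).

HL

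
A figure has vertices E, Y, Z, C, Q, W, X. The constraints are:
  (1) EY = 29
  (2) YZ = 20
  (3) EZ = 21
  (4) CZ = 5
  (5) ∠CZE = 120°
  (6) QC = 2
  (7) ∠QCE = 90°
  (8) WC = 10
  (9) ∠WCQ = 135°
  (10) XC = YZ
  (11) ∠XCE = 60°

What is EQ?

Step 1: By the law of cosines on triangle EZC: EC² = 21² + 5² − 2·21·5·cos(120°) = 571, so EC ≈ 23.9.
Step 2: By the law of cosines on triangle ECQ: EQ² = 23.9² + 2² − 2·23.9·2·cos(90°) = 575, so EQ = 5·√23.

Therefore, the length of EQ = 5·√23.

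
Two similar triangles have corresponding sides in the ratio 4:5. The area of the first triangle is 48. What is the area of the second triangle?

For similar figures, the area ratio equals the square of the side ratio.
Side ratio (the first triangle to the second triangle) = 4:5, so area ratio = 4^2:5^2 = 16:25.
If the area of the first triangle is 48, then the area of the second triangle = 48 * (25/16) = 75.

75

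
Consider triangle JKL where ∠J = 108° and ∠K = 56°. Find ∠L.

The interior angles sum to 180°: angle L = 180 - 108 - 56 = 16°.
The triangle is obtuse (angles 108°, 56°, 16°).

16 degrees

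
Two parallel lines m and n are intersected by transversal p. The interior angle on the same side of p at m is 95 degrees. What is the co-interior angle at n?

Co-interior angles sum to 180: 180 - 95 = 85 degrees.

85 degrees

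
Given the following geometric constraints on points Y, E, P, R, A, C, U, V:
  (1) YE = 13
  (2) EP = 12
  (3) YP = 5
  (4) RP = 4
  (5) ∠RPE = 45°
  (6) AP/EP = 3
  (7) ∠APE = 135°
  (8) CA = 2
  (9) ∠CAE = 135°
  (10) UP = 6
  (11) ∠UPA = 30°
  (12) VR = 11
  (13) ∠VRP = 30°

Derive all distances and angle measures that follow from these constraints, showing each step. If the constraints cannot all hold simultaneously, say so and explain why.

The constraints are consistent.

From the given relations:
  AP = 3·EP = 3·12 = 36

Step 1: From EP = 12, PR = 4, and ∠EPR = 45°, by the law of cosines:
  ER² = EP² + PR² - 2·EP·PR·cos(45°) = 144 + 16 - 67.88 = 92.12
  ER ≈ 9.6

Step 2: From EP = 12, PA = 36, and ∠EPA = 135°, by the law of cosines:
  EA² = EP² + PA² - 2·EP·PA·cos(135°) = 144 + 1296 + 610.9 = 2051
  EA ≈ 45.29

Step 3: From PR = 4, RV = 11, and ∠PRV = 30°, by the law of cosines:
  PV² = PR² + RV² - 2·PR·RV·cos(30°) = 16 + 121 - 76.21 = 60.79
  PV ≈ 7.8

Step 4: From AP = 36, PU = 6, and ∠APU = 30°, by the law of cosines:
  AU² = AP² + PU² - 2·AP·PU·cos(30°) = 1296 + 36 - 374.1 = 957.9
  AU ≈ 30.95

Step 5: From YE = 13, YP = 5, EP = 12, by the inverse law of cosines:
  cos(∠EYP) = (YE² + YP² - EP²) / (2·YE·YP)
  ∠EYP = 67.38°

Step 6: From EP = 12, EY = 13, PY = 5, by the inverse law of cosines:
  cos(∠PEY) = (EP² + EY² - PY²) / (2·EP·EY)
  ∠PEY = 22.62°

Step 7: From PE = 12, PY = 5, EY = 13, by the inverse law of cosines:
  cos(∠EPY) = (PE² + PY² - EY²) / (2·PE·PY)
  ∠EPY = 90°

Step 8: From EA = 45.29, AC = 2, and ∠EAC = 135°, by the law of cosines:
  EC² = EA² + AC² - 2·EA·AC·cos(135°) = 2051 + 4 + 128.1 = 2183
  EC ≈ 46.72

Step 9: From EA = 45.29, EP = 12, AP = 36, by the inverse law of cosines:
  cos(∠AEP) = (EA² + EP² - AP²) / (2·EA·EP)
  ∠AEP = 34.2°

Step 10: From EP = 12, ER = 9.6, PR = 4, by the inverse law of cosines:
  cos(∠PER) = (EP² + ER² - PR²) / (2·EP·ER)
  ∠PER = 17.14°

Step 11: From PR = 4, PV = 7.8, RV = 11, by the inverse law of cosines:
  cos(∠RPV) = (PR² + PV² - RV²) / (2·PR·PV)
  ∠RPV = 135.14°

Step 12: From RE = 9.6, RP = 4, EP = 12, by the inverse law of cosines:
  cos(∠ERP) = (RE² + RP² - EP²) / (2·RE·RP)
  ∠ERP = 117.86°

Step 13: From AE = 45.29, AP = 36, EP = 12, by the inverse law of cosines:
  cos(∠EAP) = (AE² + AP² - EP²) / (2·AE·AP)
  ∠EAP = 10.8°

Step 14: From AP = 36, AU = 30.95, PU = 6, by the inverse law of cosines:
  cos(∠PAU) = (AP² + AU² - PU²) / (2·AP·AU)
  ∠PAU = 5.56°

Step 15: From UA = 30.95, UP = 6, AP = 36, by the inverse law of cosines:
  cos(∠AUP) = (UA² + UP² - AP²) / (2·UA·UP)
  ∠AUP = 144.44°

Step 16: From VP = 7.8, VR = 11, PR = 4, by the inverse law of cosines:
  cos(∠PVR) = (VP² + VR² - PR²) / (2·VP·VR)
  ∠PVR = 14.86°

Step 17: From EA = 45.29, EC = 46.72, AC = 2, by the inverse law of cosines:
  cos(∠AEC) = (EA² + EC² - AC²) / (2·EA·EC)
  ∠AEC = 1.73°

Step 18: From CA = 2, CE = 46.72, AE = 45.29, by the inverse law of cosines:
  cos(∠ACE) = (CA² + CE² - AE²) / (2·CA·CE)
  ∠ACE = 43.27°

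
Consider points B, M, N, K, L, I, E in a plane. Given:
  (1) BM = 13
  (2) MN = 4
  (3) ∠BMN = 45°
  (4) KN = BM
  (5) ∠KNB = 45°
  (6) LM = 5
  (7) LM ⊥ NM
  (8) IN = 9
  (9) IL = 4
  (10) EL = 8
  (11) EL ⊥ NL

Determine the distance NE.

Step 1: By the law of cosines on triangle LMN: LN² = 5² + 4² − 2·5·4·cos(90°) = 41, so LN = √41.
Step 2: By the law of cosines on triangle NLE: NE² = √41² + 8² − 2·√41·8·cos(90°) = 105, so NE = √105.

Therefore, the length of NE = √105.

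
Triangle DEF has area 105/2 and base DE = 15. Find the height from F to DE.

Rearranging the area formula Area = (1/2) * base * height:
height = 2 * Area / base = 2 * 105/2 / 15 = 7.

7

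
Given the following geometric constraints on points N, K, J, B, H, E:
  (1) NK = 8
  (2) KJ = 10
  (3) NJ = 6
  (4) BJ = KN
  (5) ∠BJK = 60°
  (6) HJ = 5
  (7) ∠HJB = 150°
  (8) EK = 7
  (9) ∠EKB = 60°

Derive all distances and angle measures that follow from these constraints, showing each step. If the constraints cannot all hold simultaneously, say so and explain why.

The constraints are consistent.

From the given relations:
  BJ = KN = 8

Step 1: From KJ = 10, JB = 8, and ∠KJB = 60°, by the law of cosines:
  KB² = KJ² + JB² - 2·KJ·JB·cos(60°) = 100 + 64 - 80 = 84
  KB = 2·√21

Step 2: From BJ = 8, JH = 5, and ∠BJH = 150°, by the law of cosines:
  BH² = BJ² + JH² - 2·BJ·JH·cos(150°) = 64 + 25 + 69.28 = 158.3
  BH ≈ 12.58

Step 3: From NJ = 6, NK = 8, JK = 10, by the inverse law of cosines:
  cos(∠JNK) = (NJ² + NK² - JK²) / (2·NJ·NK)
  ∠JNK = 90°

Step 4: From KJ = 10, KN = 8, JN = 6, by the inverse law of cosines:
  cos(∠JKN) = (KJ² + KN² - JN²) / (2·KJ·KN)
  ∠JKN = 36.87°

Step 5: From JK = 10, JN = 6, KN = 8, by the inverse law of cosines:
  cos(∠KJN) = (JK² + JN² - KN²) / (2·JK·JN)
  ∠KJN = 53.13°

Step 6: From BK = 2·√21, KE = 7, and ∠BKE = 60°, by the law of cosines:
  BE² = BK² + KE² - 2·BK·KE·cos(60°) = 84 + 49 - 64.16 = 68.84
  BE ≈ 8.3

Step 7: From KB = 2·√21, KJ = 10, BJ = 8, by the inverse law of cosines:
  cos(∠BKJ) = (KB² + KJ² - BJ²) / (2·KB·KJ)
  ∠BKJ = 49.11°

Step 8: From BH = 12.58, BJ = 8, HJ = 5, by the inverse law of cosines:
  cos(∠HBJ) = (BH² + BJ² - HJ²) / (2·BH·BJ)
  ∠HBJ = 11.46°

Step 9: From BJ = 8, BK = 2·√21, JK = 10, by the inverse law of cosines:
  cos(∠JBK) = (BJ² + BK² - JK²) / (2·BJ·BK)
  ∠JBK = 70.89°

Step 10: From HB = 12.58, HJ = 5, BJ = 8, by the inverse law of cosines:
  cos(∠BHJ) = (HB² + HJ² - BJ²) / (2·HB·HJ)
  ∠BHJ = 18.54°

Step 11: From BE = 8.3, BK = 2·√21, EK = 7, by the inverse law of cosines:
  cos(∠EBK) = (BE² + BK² - EK²) / (2·BE·BK)
  ∠EBK = 46.94°

Step 12: From EB = 8.3, EK = 7, BK = 2·√21, by the inverse law of cosines:
  cos(∠BEK) = (EB² + EK² - BK²) / (2·EB·EK)
  ∠BEK = 73.06°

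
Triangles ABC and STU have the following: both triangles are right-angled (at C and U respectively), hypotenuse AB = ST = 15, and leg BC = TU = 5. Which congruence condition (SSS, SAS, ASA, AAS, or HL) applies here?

The given information provides:
both triangles are right-angled (at C and U respectively), hypotenuse AB = ST = 15, and leg BC = TU = 5
This matches the HL congruence theorem.
The hypotenuse and one leg of two right triangles are equal (Hypotenuse-Leg).

HL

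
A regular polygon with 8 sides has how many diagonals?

Total line segments between 8 vertices = C(8,2) = 28.
Subtract the 8 sides: 28 - 8 = 20 diagonals.

20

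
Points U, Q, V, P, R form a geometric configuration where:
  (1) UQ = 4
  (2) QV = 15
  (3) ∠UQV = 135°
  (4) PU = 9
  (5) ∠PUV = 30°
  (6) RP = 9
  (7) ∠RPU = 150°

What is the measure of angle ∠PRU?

Step 1: By the law of cosines on triangle RPU: RU² = 9² + 9² − 2·9·9·cos(150°) = 302.3, so RU ≈ 17.39.
Step 2: By the inverse law of cosines on triangle PRU: cos(∠PRU) = (9² + 17.39² − 9²) / (2·9·17.39) = 302.3/312.96 = 0.9659, so ∠PRU = 15°.

Therefore, the measure of angle ∠PRU = 15°.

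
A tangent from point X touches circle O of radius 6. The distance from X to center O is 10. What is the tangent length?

Let T be the point of tangency. Then OT ⊥ XT (radius ⊥ tangent).
In right triangle OTX: OX² = OT² + XT²
10² = 6² + XT²
XT² = 64, XT = 8

8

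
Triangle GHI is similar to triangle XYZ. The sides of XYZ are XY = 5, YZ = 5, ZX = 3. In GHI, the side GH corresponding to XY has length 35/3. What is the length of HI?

k = 35/3/5 = 7/3. HI = 7/3 * 5 = 35/3.

35/3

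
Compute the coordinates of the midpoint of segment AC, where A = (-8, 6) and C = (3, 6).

The midpoint is the point halfway along the segment.
Move half the horizontal distance: -8 + (3 - -8)/2 = -8 + 11/2 = -5/2
Move half the vertical distance: 6 + (6 - 6)/2 = 6 + 0/2 = 6
Midpoint = (-5/2, 6)

(-5/2, 6)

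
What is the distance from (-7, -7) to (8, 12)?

d = sqrt((8 - -7)^2 + (12 - -7)^2)
d = sqrt(15^2 + 19^2)
d = sqrt(225 + 361)
d = sqrt(586)

sqrt(586)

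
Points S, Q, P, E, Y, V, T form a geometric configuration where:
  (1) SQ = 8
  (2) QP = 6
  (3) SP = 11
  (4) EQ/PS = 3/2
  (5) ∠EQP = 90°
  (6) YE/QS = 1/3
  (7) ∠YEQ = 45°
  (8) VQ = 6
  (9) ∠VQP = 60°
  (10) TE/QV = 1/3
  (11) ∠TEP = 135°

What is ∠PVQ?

Step 1: By the law of cosines on triangle VQP: VP² = 6² + 6² − 2·6·6·cos(60°) = 36, so VP = 6.
Step 2: By the inverse law of cosines on triangle PVQ: cos(∠PVQ) = (6² + 6² − 6²) / (2·6·6) = 36/72 = 0.5, so ∠PVQ = 60°.

Therefore, the measure of angle ∠PVQ = 60°.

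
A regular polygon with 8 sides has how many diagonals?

Each of the 8 vertices connects to 5 non-adjacent vertices via diagonals.
Total connections = 8 × 5 = 40, but each diagonal is counted twice.
Number of diagonals = 40 / 2 = 20.

20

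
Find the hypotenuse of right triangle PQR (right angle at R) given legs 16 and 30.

PQ = sqrt(16^2 + 30^2) = sqrt(1156) = 34

34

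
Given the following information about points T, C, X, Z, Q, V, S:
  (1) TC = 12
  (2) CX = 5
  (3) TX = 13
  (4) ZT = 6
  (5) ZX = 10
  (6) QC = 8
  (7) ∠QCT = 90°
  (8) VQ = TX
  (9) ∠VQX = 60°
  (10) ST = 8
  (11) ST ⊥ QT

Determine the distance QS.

Step 1: By the law of cosines on triangle QCT: QT² = 8² + 12² − 2·8·12·cos(90°) = 208, so QT = 4·√13.
Step 2: By the law of cosines on triangle QTS: QS² = (4·√13)² + 8² − 2·4·√13·8·cos(90°) = 272, so QS = 4·√17.

Therefore, the length of QS = 4·√17.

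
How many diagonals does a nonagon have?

Each of the 9 vertices connects to 6 non-adjacent vertices via diagonals.
Total connections = 9 × 6 = 54, but each diagonal is counted twice.
Number of diagonals = 54 / 2 = 27.

27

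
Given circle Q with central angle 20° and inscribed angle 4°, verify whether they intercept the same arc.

By the inscribed angle theorem, the inscribed angle for a central angle of 20° should be 20° / 2 = 10°.
The given inscribed angle is 4°, which does not equal 10°.
Therefore, no, they do not correspond to the same arc.

No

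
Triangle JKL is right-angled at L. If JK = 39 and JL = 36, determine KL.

KL = sqrt(39^2 - 36^2) = sqrt(225) = 15

15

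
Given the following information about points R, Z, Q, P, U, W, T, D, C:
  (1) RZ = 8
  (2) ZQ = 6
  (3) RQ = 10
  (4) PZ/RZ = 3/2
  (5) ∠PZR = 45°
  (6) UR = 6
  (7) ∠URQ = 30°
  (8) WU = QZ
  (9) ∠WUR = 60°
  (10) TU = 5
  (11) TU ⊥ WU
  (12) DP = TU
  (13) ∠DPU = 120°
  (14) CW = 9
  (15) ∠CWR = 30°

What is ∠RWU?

From the given relations: WU = QZ = 6.
Step 1: By the law of cosines on triangle WUR: WR² = 6² + 6² − 2·6·6·cos(60°) = 36, so WR = 6.
Step 2: By the inverse law of cosines on triangle RWU: cos(∠RWU) = (6² + 6² − 6²) / (2·6·6) = 36/72 = 0.5, so ∠RWU = 60°.

Therefore, the measure of angle ∠RWU = 60°.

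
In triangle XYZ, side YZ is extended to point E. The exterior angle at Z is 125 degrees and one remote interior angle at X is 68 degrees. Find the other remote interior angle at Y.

By the exterior angle theorem: exterior angle = sum of remote interior angles.
125 = 68 + angle Y
angle Y = 125 - 68 = 57 degrees

57 degrees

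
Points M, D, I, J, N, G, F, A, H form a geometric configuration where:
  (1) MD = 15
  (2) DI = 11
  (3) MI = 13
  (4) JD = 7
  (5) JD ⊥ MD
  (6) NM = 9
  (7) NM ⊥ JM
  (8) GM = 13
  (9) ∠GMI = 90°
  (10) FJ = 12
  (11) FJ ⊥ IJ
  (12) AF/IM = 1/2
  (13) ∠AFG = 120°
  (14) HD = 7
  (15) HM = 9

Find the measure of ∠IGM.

Step 1: By the law of cosines on triangle GMI: GI² = 13² + 13² − 2·13·13·cos(90°) = 338, so GI = 13·√2.
Step 2: By the inverse law of cosines on triangle IGM: cos(∠IGM) = ((13·√2)² + 13² − 13²) / (2·13·√2·13) = 338/478 = 0.7071, so ∠IGM = 45°.

Therefore, the measure of angle ∠IGM = 45°.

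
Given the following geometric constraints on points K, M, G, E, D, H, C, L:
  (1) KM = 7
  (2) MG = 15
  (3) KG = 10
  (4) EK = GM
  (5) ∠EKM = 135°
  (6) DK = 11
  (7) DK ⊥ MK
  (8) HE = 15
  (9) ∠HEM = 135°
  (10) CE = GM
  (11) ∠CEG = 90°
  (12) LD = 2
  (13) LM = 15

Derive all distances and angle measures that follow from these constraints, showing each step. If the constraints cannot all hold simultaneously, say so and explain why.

The constraints are consistent.

From the given relations:
  EK = GM = 15
  CE = GM = 15

Step 1: From MK = 7, KE = 15, and ∠MKE = 135°, by the law of cosines:
  ME² = MK² + KE² - 2·MK·KE·cos(135°) = 49 + 225 + 148.5 = 422.5
  ME ≈ 20.55

Step 2: From MK = 7, KD = 11, and ∠MKD = 90°, by the law of cosines:
  MD² = MK² + KD² - 2·MK·KD·cos(90°) = 49 + 121 - 0 = 170
  MD = √170

Step 3: From KG = 10, KM = 7, GM = 15, by the inverse law of cosines:
  cos(∠GKM) = (KG² + KM² - GM²) / (2·KG·KM)
  ∠GKM = 122.88°

Step 4: From MG = 15, MK = 7, GK = 10, by the inverse law of cosines:
  cos(∠GMK) = (MG² + MK² - GK²) / (2·MG·MK)
  ∠GMK = 34.05°

Step 5: From GK = 10, GM = 15, KM = 7, by the inverse law of cosines:
  cos(∠KGM) = (GK² + GM² - KM²) / (2·GK·GM)
  ∠KGM = 23.07°

Step 6: From ME = 20.55, EH = 15, and ∠MEH = 135°, by the law of cosines:
  MH² = ME² + EH² - 2·ME·EH·cos(135°) = 422.5 + 225 + 436 = 1084
  MH ≈ 32.92

Step 7: From MD = √170, MK = 7, DK = 11, by the inverse law of cosines:
  cos(∠DMK) = (MD² + MK² - DK²) / (2·MD·MK)
  ∠DMK = 57.53°

Step 8: From MD = √170, ML = 15, DL = 2, by the inverse law of cosines:
  cos(∠DML) = (MD² + ML² - DL²) / (2·MD·ML)
  ∠DML = 1.6°

Step 9: From ME = 20.55, MK = 7, EK = 15, by the inverse law of cosines:
  cos(∠EMK) = (ME² + MK² - EK²) / (2·ME·MK)
  ∠EMK = 31.07°

Step 10: From EK = 15, EM = 20.55, KM = 7, by the inverse law of cosines:
  cos(∠KEM) = (EK² + EM² - KM²) / (2·EK·EM)
  ∠KEM = 13.93°

Step 11: From DK = 11, DM = √170, KM = 7, by the inverse law of cosines:
  cos(∠KDM) = (DK² + DM² - KM²) / (2·DK·DM)
  ∠KDM = 32.47°

Step 12: From DL = 2, DM = √170, LM = 15, by the inverse law of cosines:
  cos(∠LDM) = (DL² + DM² - LM²) / (2·DL·DM)
  ∠LDM = 167.93°

Step 13: From LD = 2, LM = 15, DM = √170, by the inverse law of cosines:
  cos(∠DLM) = (LD² + LM² - DM²) / (2·LD·LM)
  ∠DLM = 10.48°

Step 14: From ME = 20.55, MH = 32.92, EH = 15, by the inverse law of cosines:
  cos(∠EMH) = (ME² + MH² - EH²) / (2·ME·MH)
  ∠EMH = 18.8°

Step 15: From HE = 15, HM = 32.92, EM = 20.55, by the inverse law of cosines:
  cos(∠EHM) = (HE² + HM² - EM²) / (2·HE·HM)
  ∠EHM = 26.2°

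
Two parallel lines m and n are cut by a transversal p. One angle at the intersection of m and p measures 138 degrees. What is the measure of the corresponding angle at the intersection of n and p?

Corresponding angles are equal: 138 degrees.

138 degrees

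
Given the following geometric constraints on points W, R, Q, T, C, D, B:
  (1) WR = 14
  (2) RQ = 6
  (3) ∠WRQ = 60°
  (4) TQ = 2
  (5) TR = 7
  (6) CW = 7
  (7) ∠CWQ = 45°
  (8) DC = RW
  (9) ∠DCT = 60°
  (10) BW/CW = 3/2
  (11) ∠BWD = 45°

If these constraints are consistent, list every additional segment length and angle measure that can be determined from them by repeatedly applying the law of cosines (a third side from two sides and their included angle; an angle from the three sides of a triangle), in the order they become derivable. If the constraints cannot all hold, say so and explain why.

The constraints are consistent. Derivable facts, in order:
After 1 step:
- WQ = 2·√37
- ∠QRT = 15.36°
- ∠QTR = 52.62°
- ∠RQT = 112.02°
After 2 steps:
- QC ≈ 8.75
- ∠QWR = 25.28°
- ∠RQW = 94.72°
After 3 steps:
- ∠CQW = 34.45°
- ∠QCW = 100.55°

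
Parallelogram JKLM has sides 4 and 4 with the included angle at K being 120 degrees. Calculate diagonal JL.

Using the law of cosines:
d^2 = 4^2 + 4^2 - 2(4)(4)cos(120 degrees)
d^2 = 16 + 16 - 32*-1/2
d^2 = 48
d = 4*sqrt(3)

4*sqrt(3)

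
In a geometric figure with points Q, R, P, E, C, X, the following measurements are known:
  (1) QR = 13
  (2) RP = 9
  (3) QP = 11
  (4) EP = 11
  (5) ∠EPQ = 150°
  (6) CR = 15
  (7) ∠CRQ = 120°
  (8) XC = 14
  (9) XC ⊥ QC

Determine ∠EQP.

Step 1: By the law of cosines on triangle QPE: QE² = 11² + 11² − 2·11·11·cos(150°) = 451.58, so QE ≈ 21.25.
Step 2: By the inverse law of cosines on triangle EQP: cos(∠EQP) = (21.25² + 11² − 11²) / (2·21.25·11) = 451.58/467.51 = 0.9659, so ∠EQP = 15°.

Therefore, the measure of angle ∠EQP = 15°.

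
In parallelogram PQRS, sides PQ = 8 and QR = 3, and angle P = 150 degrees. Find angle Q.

Consecutive angles are supplementary: angle Q = 180 - 150 = 30 degrees.

30 degrees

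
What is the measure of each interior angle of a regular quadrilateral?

Each interior angle of a regular n-gon is (n - 2) * 180 / n.
For n = 4: (4 - 2) * 180 / 4 = 360/4 = 90 degrees.

90 degrees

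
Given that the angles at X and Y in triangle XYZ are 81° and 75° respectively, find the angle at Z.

Let angle Z = x. Then 81 + 75 + x = 180.
x = 180 - 156 = 24 degrees.

24 degrees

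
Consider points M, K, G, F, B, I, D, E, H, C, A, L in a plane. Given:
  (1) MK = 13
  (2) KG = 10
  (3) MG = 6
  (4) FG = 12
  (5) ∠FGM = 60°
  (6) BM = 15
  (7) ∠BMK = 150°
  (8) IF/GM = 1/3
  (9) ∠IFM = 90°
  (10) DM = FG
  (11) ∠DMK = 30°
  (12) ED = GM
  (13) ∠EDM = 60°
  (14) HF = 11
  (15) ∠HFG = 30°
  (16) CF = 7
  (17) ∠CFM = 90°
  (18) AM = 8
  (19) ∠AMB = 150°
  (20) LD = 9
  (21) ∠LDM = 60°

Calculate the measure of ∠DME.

From the given relations: DM = FG = 12; ED = GM = 6.
Step 1: By the law of cosines on triangle MDE: ME² = 12² + 6² − 2·12·6·cos(60°) = 108, so ME = 6·√3.
Step 2: By the inverse law of cosines on triangle DME: cos(∠DME) = (12² + (6·√3)² − 6²) / (2·12·6·√3) = 216/249.42 = 0.866, so ∠DME = 30°.

Therefore, the measure of angle ∠DME = 30°.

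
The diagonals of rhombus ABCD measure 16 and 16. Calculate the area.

Area of a rhombus = (d1 * d2) / 2
Area = (16 * 16) / 2
Area = 256 / 2
Area = 128

128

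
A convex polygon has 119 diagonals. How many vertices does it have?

Using d = n(n - 3)/2, we solve 119 = n(n - 3)/2.
So n(n - 3) = 238.
Testing n = 17: 17 * 14 = 238 = 238. Correct.
The polygon has 17 sides.

17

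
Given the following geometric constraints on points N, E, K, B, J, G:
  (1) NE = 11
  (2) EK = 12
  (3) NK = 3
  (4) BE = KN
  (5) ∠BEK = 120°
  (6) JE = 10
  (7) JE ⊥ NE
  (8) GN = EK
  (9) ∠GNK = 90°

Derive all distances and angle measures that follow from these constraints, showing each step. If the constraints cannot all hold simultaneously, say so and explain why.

The constraints are consistent.

From the given relations:
  BE = KN = 3
  GN = EK = 12

Step 1: From NE = 11, EJ = 10, and ∠NEJ = 90°, by the law of cosines:
  NJ² = NE² + EJ² - 2·NE·EJ·cos(90°) = 121 + 100 - 0 = 221
  NJ ≈ 14.87

Step 2: From KE = 12, EB = 3, and ∠KEB = 120°, by the law of cosines:
  KB² = KE² + EB² - 2·KE·EB·cos(120°) = 144 + 9 + 36 = 189
  KB = 3·√21

Step 3: From KN = 3, NG = 12, and ∠KNG = 90°, by the law of cosines:
  KG² = KN² + NG² - 2·KN·NG·cos(90°) = 9 + 144 - 0 = 153
  KG = 3·√17

Step 4: From NE = 11, NK = 3, EK = 12, by the inverse law of cosines:
  cos(∠ENK) = (NE² + NK² - EK²) / (2·NE·NK)
  ∠ENK = 102.25°

Step 5: From EK = 12, EN = 11, KN = 3, by the inverse law of cosines:
  cos(∠KEN) = (EK² + EN² - KN²) / (2·EK·EN)
  ∠KEN = 14.14°

Step 6: From KE = 12, KN = 3, EN = 11, by the inverse law of cosines:
  cos(∠EKN) = (KE² + KN² - EN²) / (2·KE·KN)
  ∠EKN = 63.61°

Step 7: From NE = 11, NJ = 14.87, EJ = 10, by the inverse law of cosines:
  cos(∠ENJ) = (NE² + NJ² - EJ²) / (2·NE·NJ)
  ∠ENJ = 42.27°

Step 8: From KB = 3·√21, KE = 12, BE = 3, by the inverse law of cosines:
  cos(∠BKE) = (KB² + KE² - BE²) / (2·KB·KE)
  ∠BKE = 10.89°

Step 9: From KG = 3·√17, KN = 3, GN = 12, by the inverse law of cosines:
  cos(∠GKN) = (KG² + KN² - GN²) / (2·KG·KN)
  ∠GKN = 75.96°

Step 10: From BE = 3, BK = 3·√21, EK = 12, by the inverse law of cosines:
  cos(∠EBK) = (BE² + BK² - EK²) / (2·BE·BK)
  ∠EBK = 49.11°

Step 11: From JE = 10, JN = 14.87, EN = 11, by the inverse law of cosines:
  cos(∠EJN) = (JE² + JN² - EN²) / (2·JE·JN)
  ∠EJN = 47.73°

Step 12: From GK = 3·√17, GN = 12, KN = 3, by the inverse law of cosines:
  cos(∠KGN) = (GK² + GN² - KN²) / (2·GK·GN)
  ∠KGN = 14.04°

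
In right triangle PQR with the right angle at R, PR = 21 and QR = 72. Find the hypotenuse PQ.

By the Pythagorean theorem: PQ^2 = PR^2 + QR^2
PQ^2 = 21^2 + 72^2 = 441 + 5184 = 5625
PQ = sqrt(5625) = 75

75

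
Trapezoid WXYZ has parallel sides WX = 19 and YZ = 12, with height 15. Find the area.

Area of a trapezoid = (base1 + base2) * height / 2
Area = (19 + 12) * 15 / 2
Area = 31 * 15 / 2
Area = 465 / 2
Area = 465/2

465/2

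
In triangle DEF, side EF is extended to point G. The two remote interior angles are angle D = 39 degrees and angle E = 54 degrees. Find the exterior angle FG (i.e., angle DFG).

Exterior angle = 39 + 54 = 93 degrees (exterior angle theorem).

93 degrees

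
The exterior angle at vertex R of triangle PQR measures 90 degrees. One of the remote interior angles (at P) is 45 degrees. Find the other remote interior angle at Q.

By the exterior angle theorem: exterior angle = sum of remote interior angles.
90 = 45 + angle Q
angle Q = 90 - 45 = 45 degrees

45 degrees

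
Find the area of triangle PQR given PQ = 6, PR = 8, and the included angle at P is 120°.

Area = (1/2) * PQ * PR * sin(P)
Area = (1/2) * 6 * 8 * sin(120°)
Area = (1/2) * 6 * 8 * sqrt(3)/2
Area = 12*sqrt(3)

12*sqrt(3)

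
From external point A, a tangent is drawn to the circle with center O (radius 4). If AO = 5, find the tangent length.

tangent = √(d² - r²) = √(5² - 4²) = √(25 - 16) = √9 = 3

3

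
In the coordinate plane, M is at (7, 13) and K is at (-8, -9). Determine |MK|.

d = sqrt((-8 - 7)^2 + (-9 - 13)^2)
d = sqrt(-15^2 + -22^2)
d = sqrt(225 + 484)
d = sqrt(709)

sqrt(709)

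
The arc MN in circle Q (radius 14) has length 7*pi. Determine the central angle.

θ = 360 × 7*pi / (2π × 14) = 90° (rearranging arc length formula).

90°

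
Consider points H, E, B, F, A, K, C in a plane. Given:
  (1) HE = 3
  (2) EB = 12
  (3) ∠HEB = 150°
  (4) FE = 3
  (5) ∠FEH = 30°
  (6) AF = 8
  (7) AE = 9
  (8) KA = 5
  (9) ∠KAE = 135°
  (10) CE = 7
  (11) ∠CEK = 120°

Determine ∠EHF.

Step 1: By the law of cosines on triangle HEF: HF² = 3² + 3² − 2·3·3·cos(30°) = 2.41, so HF ≈ 1.55.
Step 2: By the inverse law of cosines on triangle EHF: cos(∠EHF) = (3² + 1.55² − 3²) / (2·3·1.55) = 2.41/9.32 = 0.2588, so ∠EHF = 75°.

Therefore, the measure of angle ∠EHF = 75°.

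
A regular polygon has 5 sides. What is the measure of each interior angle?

Each interior angle of a regular n-gon is (n - 2) * 180 / n.
For n = 5: (5 - 2) * 180 / 5 = 540/5 = 108 degrees.

108 degrees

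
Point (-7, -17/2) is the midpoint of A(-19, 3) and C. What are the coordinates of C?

Using the midpoint formula: M = ((x1 + x2)/2, (y1 + y2)/2)
We know M = (-7, -17/2) and A = (-19, 3)
For x: -7 = (-19 + x2)/2, so x2 = 2*-7 - -19 = 5
For y: -17/2 = (3 + y2)/2, so y2 = 2*-17/2 - 3 = -20
C = (5, -20)

(5, -20)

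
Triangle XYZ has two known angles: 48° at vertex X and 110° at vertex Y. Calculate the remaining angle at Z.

By the triangle angle sum property, the three interior angles of any triangle add up to 180°.
We know angle X = 48° and angle Y = 110°, so their sum is 158°.
Therefore angle Z = 180° - 158° = 22°.

22 degrees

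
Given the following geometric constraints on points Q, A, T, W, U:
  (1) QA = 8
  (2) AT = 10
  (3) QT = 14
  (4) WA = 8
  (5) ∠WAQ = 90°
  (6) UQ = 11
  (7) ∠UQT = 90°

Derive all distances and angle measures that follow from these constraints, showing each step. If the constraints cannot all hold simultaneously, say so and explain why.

The constraints are consistent.

Step 1: From QA = 8, AW = 8, and ∠QAW = 90°, by the law of cosines:
  QW² = QA² + AW² - 2·QA·AW·cos(90°) = 64 + 64 - 0 = 128
  QW = 8·√2

Step 2: From TQ = 14, QU = 11, and ∠TQU = 90°, by the law of cosines:
  TU² = TQ² + QU² - 2·TQ·QU·cos(90°) = 196 + 121 - 0 = 317
  TU ≈ 17.8

Step 3: From QA = 8, QT = 14, AT = 10, by the inverse law of cosines:
  cos(∠AQT) = (QA² + QT² - AT²) / (2·QA·QT)
  ∠AQT = 44.42°

Step 4: From AQ = 8, AT = 10, QT = 14, by the inverse law of cosines:
  cos(∠QAT) = (AQ² + AT² - QT²) / (2·AQ·AT)
  ∠QAT = 101.54°

Step 5: From TA = 10, TQ = 14, AQ = 8, by the inverse law of cosines:
  cos(∠ATQ) = (TA² + TQ² - AQ²) / (2·TA·TQ)
  ∠ATQ = 34.05°

Step 6: From QA = 8, QW = 8·√2, AW = 8, by the inverse law of cosines:
  cos(∠AQW) = (QA² + QW² - AW²) / (2·QA·QW)
  ∠AQW = 45°

Step 7: From TQ = 14, TU = 17.8, QU = 11, by the inverse law of cosines:
  cos(∠QTU) = (TQ² + TU² - QU²) / (2·TQ·TU)
  ∠QTU = 38.16°

Step 8: From WA = 8, WQ = 8·√2, AQ = 8, by the inverse law of cosines:
  cos(∠AWQ) = (WA² + WQ² - AQ²) / (2·WA·WQ)
  ∠AWQ = 45°

Step 9: From UQ = 11, UT = 17.8, QT = 14, by the inverse law of cosines:
  cos(∠QUT) = (UQ² + UT² - QT²) / (2·UQ·UT)
  ∠QUT = 51.84°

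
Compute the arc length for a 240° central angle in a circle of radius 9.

Arc length = 2πr × θ/360
= 2π × 9 × 2/3
= 12*pi

12*pi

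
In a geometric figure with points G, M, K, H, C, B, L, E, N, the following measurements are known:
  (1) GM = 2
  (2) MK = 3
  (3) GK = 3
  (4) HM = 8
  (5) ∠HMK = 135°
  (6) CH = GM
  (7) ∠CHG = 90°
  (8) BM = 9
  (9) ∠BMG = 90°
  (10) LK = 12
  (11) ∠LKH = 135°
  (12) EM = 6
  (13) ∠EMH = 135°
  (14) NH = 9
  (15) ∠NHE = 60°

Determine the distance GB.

Step 1: By the law of cosines on triangle GMB: GB² = 2² + 9² − 2·2·9·cos(90°) = 85, so GB = √85.

Therefore, the length of GB = √85.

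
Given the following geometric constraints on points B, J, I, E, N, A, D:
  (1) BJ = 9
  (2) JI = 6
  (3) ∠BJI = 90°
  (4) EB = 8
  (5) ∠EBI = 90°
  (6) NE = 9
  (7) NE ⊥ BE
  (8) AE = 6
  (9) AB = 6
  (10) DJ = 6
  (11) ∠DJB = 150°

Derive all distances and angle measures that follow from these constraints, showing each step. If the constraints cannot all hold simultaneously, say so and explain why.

The constraints are consistent.

Step 1: From BJ = 9, JI = 6, and ∠BJI = 90°, by the law of cosines:
  BI² = BJ² + JI² - 2·BJ·JI·cos(90°) = 81 + 36 - 0 = 117
  BI = 3·√13

Step 2: From BE = 8, EN = 9, and ∠BEN = 90°, by the law of cosines:
  BN² = BE² + EN² - 2·BE·EN·cos(90°) = 64 + 81 - 0 = 145
  BN = √145

Step 3: From BJ = 9, JD = 6, and ∠BJD = 150°, by the law of cosines:
  BD² = BJ² + JD² - 2·BJ·JD·cos(150°) = 81 + 36 + 93.53 = 210.5
  BD ≈ 14.51

Step 4: From BA = 6, BE = 8, AE = 6, by the inverse law of cosines:
  cos(∠ABE) = (BA² + BE² - AE²) / (2·BA·BE)
  ∠ABE = 48.19°

Step 5: From EA = 6, EB = 8, AB = 6, by the inverse law of cosines:
  cos(∠AEB) = (EA² + EB² - AB²) / (2·EA·EB)
  ∠AEB = 48.19°

Step 6: From AB = 6, AE = 6, BE = 8, by the inverse law of cosines:
  cos(∠BAE) = (AB² + AE² - BE²) / (2·AB·AE)
  ∠BAE = 83.62°

Step 7: From IB = 3·√13, BE = 8, and ∠IBE = 90°, by the law of cosines:
  IE² = IB² + BE² - 2·IB·BE·cos(90°) = 117 + 64 - 0 = 181
  IE = √181

Step 8: From BD = 14.51, BJ = 9, DJ = 6, by the inverse law of cosines:
  cos(∠DBJ) = (BD² + BJ² - DJ²) / (2·BD·BJ)
  ∠DBJ = 11.93°

Step 9: From BE = 8, BN = √145, EN = 9, by the inverse law of cosines:
  cos(∠EBN) = (BE² + BN² - EN²) / (2·BE·BN)
  ∠EBN = 48.37°

Step 10: From BI = 3·√13, BJ = 9, IJ = 6, by the inverse law of cosines:
  cos(∠IBJ) = (BI² + BJ² - IJ²) / (2·BI·BJ)
  ∠IBJ = 33.69°

Step 11: From IB = 3·√13, IJ = 6, BJ = 9, by the inverse law of cosines:
  cos(∠BIJ) = (IB² + IJ² - BJ²) / (2·IB·IJ)
  ∠BIJ = 56.31°

Step 12: From NB = √145, NE = 9, BE = 8, by the inverse law of cosines:
  cos(∠BNE) = (NB² + NE² - BE²) / (2·NB·NE)
  ∠BNE = 41.63°

Step 13: From DB = 14.51, DJ = 6, BJ = 9, by the inverse law of cosines:
  cos(∠BDJ) = (DB² + DJ² - BJ²) / (2·DB·DJ)
  ∠BDJ = 18.07°

Step 14: From IB = 3·√13, IE = √181, BE = 8, by the inverse law of cosines:
  cos(∠BIE) = (IB² + IE² - BE²) / (2·IB·IE)
  ∠BIE = 36.49°

Step 15: From EB = 8, EI = √181, BI = 3·√13, by the inverse law of cosines:
  cos(∠BEI) = (EB² + EI² - BI²) / (2·EB·EI)
  ∠BEI = 53.51°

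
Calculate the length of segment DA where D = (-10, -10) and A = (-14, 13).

d = sqrt((-14 - -10)^2 + (13 - -10)^2)
d = sqrt(-4^2 + 23^2)
d = sqrt(16 + 529)
d = sqrt(545)

sqrt(545)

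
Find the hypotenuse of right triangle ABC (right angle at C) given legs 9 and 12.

AB = sqrt(9^2 + 12^2) = sqrt(225) = 15

15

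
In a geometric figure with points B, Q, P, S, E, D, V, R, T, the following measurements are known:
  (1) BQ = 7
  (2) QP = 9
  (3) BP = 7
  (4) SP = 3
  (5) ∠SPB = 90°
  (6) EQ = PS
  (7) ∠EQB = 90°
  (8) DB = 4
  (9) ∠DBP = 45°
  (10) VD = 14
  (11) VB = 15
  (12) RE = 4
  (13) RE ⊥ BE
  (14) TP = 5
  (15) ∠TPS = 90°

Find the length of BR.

From the given relations: EQ = PS = 3.
Step 1: By the law of cosines on triangle BQE: BE² = 7² + 3² − 2·7·3·cos(90°) = 58, so BE = √58.
Step 2: By the law of cosines on triangle BER: BR² = √58² + 4² − 2·√58·4·cos(90°) = 74, so BR = √74.

Therefore, the length of BR = √74.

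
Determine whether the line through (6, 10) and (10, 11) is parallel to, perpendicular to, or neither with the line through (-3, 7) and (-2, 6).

Slope of line 1: m1 = (11 - 10)/(10 - 6) = 1/4 = 1/4
Slope of line 2: m2 = (6 - 7)/(-2 - -3) = -1/1 = -1
For parallel lines we need equal slopes: 1/4 != -1.
For perpendicular lines we need m1*m2 = -1: (1/4)(-1) = -1/4 != -1.
Since neither condition holds, the lines are neither parallel nor perpendicular.

Neither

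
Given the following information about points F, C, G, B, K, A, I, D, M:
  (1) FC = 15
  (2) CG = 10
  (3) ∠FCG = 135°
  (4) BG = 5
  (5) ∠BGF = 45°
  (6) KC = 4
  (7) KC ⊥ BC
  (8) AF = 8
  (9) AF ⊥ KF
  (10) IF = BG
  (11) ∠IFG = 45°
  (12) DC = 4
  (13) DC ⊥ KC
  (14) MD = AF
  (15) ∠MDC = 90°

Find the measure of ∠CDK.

Step 1: By the law of cosines on triangle DCK: DK² = 4² + 4² − 2·4·4·cos(90°) = 32, so DK = 4·√2.
Step 2: By the inverse law of cosines on triangle CDK: cos(∠CDK) = (4² + (4·√2)² − 4²) / (2·4·4·√2) = 32/45.25 = 0.7071, so ∠CDK = 45°.

Therefore, the measure of angle ∠CDK = 45°.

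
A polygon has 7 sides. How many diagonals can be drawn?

Each of the 7 vertices connects to 4 non-adjacent vertices via diagonals.
Total connections = 7 × 4 = 28, but each diagonal is counted twice.
Number of diagonals = 28 / 2 = 14.

14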